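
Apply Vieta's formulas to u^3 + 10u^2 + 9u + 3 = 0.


Monic cubic u^3+bu^2+cu+d=0: sum=-b, pairwise sum=c, product=-d.
b=10, c=9, d=3
r1+r2+r3 = -10
r1r2+r1r3+r2r3 = 9
r1r2r3 = -3


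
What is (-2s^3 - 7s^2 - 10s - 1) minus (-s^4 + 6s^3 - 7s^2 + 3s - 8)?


Distribute the minus sign:
  (-2s^3 - 7s^2 - 10s - 1)
- (-s^4 + 6s^3 - 7s^2 + 3s - 8)
Negate second polynomial: s^4 - 6s^3 + 7s^2 - 3s + 8
Add: s^4 - 8s^3 - 13s + 7


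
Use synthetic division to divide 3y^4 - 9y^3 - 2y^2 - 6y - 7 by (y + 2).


Synthetic division with c = -2. Coefficients: 3, -9, -2, -6, -7
Bring down 3.
  3 * -2 = -6; -6 - 9 = -15
  -15 * -2 = 30; 30 - 2 = 28
  28 * -2 = -56; -56 - 6 = -62
  -62 * -2 = 124; 124 - 7 = 117
Quotient: 3y^3 - 15y^2 + 28y - 62, Remainder: 117


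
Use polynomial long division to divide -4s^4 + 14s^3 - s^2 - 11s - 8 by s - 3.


(-4s^4 + 14s^3 - s^2 - 11s - 8) / (s - 3)
Step 1: -4s^3 * (s - 3) = -4s^4 + 12s^3; subtract.
Step 2: 2s^2 * (s - 3) = 2s^3 - 6s^2; subtract.
Step 3: 5s * (s - 3) = 5s^2 - 15s; subtract.
Step 4: 4 * (s - 3) = 4s - 12; subtract.
Quotient: -4s^3 + 2s^2 + 5s + 4, Remainder: 4


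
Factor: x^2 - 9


Roots satisfy r1 + r2 = -b/a = 0 and r1*r2 = c/a = -9.
So r1 = -3, r2 = 3.
x^2 - 9 = (x - r1)(x - r2) = (x + 3)(x - 3)


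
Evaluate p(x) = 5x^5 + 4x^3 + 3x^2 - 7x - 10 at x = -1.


Using direct substitution:
  5 * (-1)^5 = -5
  0 * (-1)^4 = 0
  4 * (-1)^3 = -4
  3 * (-1)^2 = 3
  -7 * (-1)^1 = 7
  constant: -10
Sum = -5 + 0 - 4 + 3 + 7 - 10 = -9


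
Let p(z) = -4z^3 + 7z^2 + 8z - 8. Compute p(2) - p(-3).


p(2) = 4
p(-3) = 139
p(2) - p(-3) = 4 - 139 = -135


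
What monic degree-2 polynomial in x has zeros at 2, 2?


p(x) = (x - 2)(x - 2)
Expand: x^2 - 4x + 4


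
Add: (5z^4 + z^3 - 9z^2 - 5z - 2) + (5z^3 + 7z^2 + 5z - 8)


Align terms by degree and add:
  5z^4 + z^3 - 9z^2 - 5z - 2
+ 5z^3 + 7z^2 + 5z - 8
= 5z^4 + 6z^3 - 2z^2 - 10


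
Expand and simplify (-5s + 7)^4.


Expand (-5s + 7)^4 by repeated multiplication:
  (-5s + 7)^2 = 25s^2 - 70s + 49
  (-5s + 7)^3 = -125s^3 + 525s^2 - 735s + 343
= 625s^4 - 3500s^3 + 7350s^2 - 6860s + 2401


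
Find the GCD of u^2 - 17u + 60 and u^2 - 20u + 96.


Factor each:
  u^2 - 17u + 60 = (u - 12)(u - 5)
  u^2 - 20u + 96 = (u - 12)(u - 8)
Common monic factor: u - 12


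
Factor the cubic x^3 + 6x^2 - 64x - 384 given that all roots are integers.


Try integer roots (divisors of -384). x=-6: p(-6)=0.
Divide out (x + 6): quotient is x^2 - 64.
Factor the quadratic: (x - 8)(x + 8)
Result: (x + 6)(x - 8)(x + 8)


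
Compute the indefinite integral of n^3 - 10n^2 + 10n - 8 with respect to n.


Reverse power rule on each term:
  ∫ n^3 dn = (1/4)n^4
  ∫ -10n^2 dn = -(10/3)n^3
  ∫ 10n dn = 5n^2
  ∫ -8 dn = -8n
F(n) = (1/4)n^4 - (10/3)n^3 + 5n^2 - 8n + C


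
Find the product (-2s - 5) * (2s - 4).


Distribute each term of the first polynomial:
  (-2s)(2s - 4) = -4s^2 + 8s
  (-5)(2s - 4) = -10s + 20
Sum: -4s^2 - 2s + 20


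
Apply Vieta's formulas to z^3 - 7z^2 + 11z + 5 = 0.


Monic cubic z^3+bz^2+cz+d=0: sum=-b, pairwise sum=c, product=-d.
b=-7, c=11, d=5
r1+r2+r3 = 7
r1r2+r1r3+r2r3 = 11
r1r2r3 = -5


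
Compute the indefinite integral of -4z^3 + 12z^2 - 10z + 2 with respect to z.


Reverse power rule on each term:
  ∫ -4z^3 dz = -z^4
  ∫ 12z^2 dz = 4z^3
  ∫ -10z dz = -5z^2
  ∫ 2 dz = 2z
F(z) = -z^4 + 4z^3 - 5z^2 + 2z + C


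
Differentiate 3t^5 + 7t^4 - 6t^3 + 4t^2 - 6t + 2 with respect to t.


Apply the power rule term by term:
  d/dt(3t^5) = 15t^4
  d/dt(7t^4) = 28t^3
  d/dt(-6t^3) = -18t^2
  d/dt(4t^2) = 8t
  d/dt(-6t) = -6
  d/dt(2) = 0
p'(t) = 15t^4 + 28t^3 - 18t^2 + 8t - 6


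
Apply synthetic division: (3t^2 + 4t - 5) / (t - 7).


Synthetic division with c = 7. Coefficients: 3, 4, -5
Bring down 3.
  3 * 7 = 21; 21 + 4 = 25
  25 * 7 = 175; 175 - 5 = 170
Quotient: 3t + 25, Remainder: 170


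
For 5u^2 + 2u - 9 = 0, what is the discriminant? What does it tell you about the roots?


D = b^2 - 4ac = (2)^2 - 4(5)(-9) = 4 + 180 = 184
Since D > 0: two distinct irrational roots


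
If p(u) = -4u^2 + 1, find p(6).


Using direct substitution:
  -4 * (6)^2 = -144
  0 * (6)^1 = 0
  constant: 1
Sum = -144 + 0 + 1 = -143


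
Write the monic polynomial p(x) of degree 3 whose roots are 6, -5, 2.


p(x) = (x - 6)(x + 5)(x - 2)
Expand: x^3 - 3x^2 - 28x + 60


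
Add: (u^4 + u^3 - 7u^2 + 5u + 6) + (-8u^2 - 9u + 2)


Align terms by degree and add:
  u^4 + u^3 - 7u^2 + 5u + 6
  -8u^2 - 9u + 2
= u^4 + u^3 - 15u^2 - 4u + 8


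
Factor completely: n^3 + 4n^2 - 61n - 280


Try integer roots (divisors of -280). n=-5: p(-5)=0.
Divide out (n + 5): quotient is n^2 - n - 56.
Factor the quadratic: (n + 7)(n - 8)
Result: (n + 5)(n + 7)(n - 8)


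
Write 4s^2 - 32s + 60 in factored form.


Roots satisfy r1 + r2 = -b/a = 8 and r1*r2 = c/a = 15.
So r1 = 5, r2 = 3.
4s^2 - 32s + 60 = 4(s - r1)(s - r2) = 4(s - 5)(s - 3)


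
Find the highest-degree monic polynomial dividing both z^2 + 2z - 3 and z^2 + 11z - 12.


Factor each:
  z^2 + 2z - 3 = (z - 1)(z + 3)
  z^2 + 11z - 12 = (z - 1)(z + 12)
Common monic factor: z - 1


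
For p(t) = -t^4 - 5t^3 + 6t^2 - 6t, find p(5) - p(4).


p(5) = -1130
p(4) = -504
p(5) - p(4) = -1130 + 504 = -626


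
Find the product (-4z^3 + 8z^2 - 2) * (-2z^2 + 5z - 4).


Distribute each term of the first polynomial:
  (-4z^3)(-2z^2 + 5z - 4) = 8z^5 - 20z^4 + 16z^3
  (8z^2)(-2z^2 + 5z - 4) = -16z^4 + 40z^3 - 32z^2
  (-2)(-2z^2 + 5z - 4) = 4z^2 - 10z + 8
Sum: 8z^5 - 36z^4 + 56z^3 - 28z^2 - 10z + 8


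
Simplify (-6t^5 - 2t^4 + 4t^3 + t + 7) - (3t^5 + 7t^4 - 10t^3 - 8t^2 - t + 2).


Distribute the minus sign:
  (-6t^5 - 2t^4 + 4t^3 + t + 7)
- (3t^5 + 7t^4 - 10t^3 - 8t^2 - t + 2)
Negate second polynomial: -3t^5 - 7t^4 + 10t^3 + 8t^2 + t - 2
Add: -9t^5 - 9t^4 + 14t^3 + 8t^2 + 2t + 5


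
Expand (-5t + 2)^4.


Expand (-5t + 2)^4 by repeated multiplication:
  (-5t + 2)^2 = 25t^2 - 20t + 4
  (-5t + 2)^3 = -125t^3 + 150t^2 - 60t + 8
= 625t^4 - 1000t^3 + 600t^2 - 160t + 16


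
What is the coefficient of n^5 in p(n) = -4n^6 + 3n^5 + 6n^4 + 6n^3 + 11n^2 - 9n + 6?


Read off the coefficient of n^5: 3


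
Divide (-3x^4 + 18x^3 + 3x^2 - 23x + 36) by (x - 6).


(-3x^4 + 18x^3 + 3x^2 - 23x + 36) / (x - 6)
Step 1: -3x^3 * (x - 6) = -3x^4 + 18x^3; subtract.
Step 2: 0 * (x - 6) = 0; subtract.
Step 3: 3x * (x - 6) = 3x^2 - 18x; subtract.
Step 4: -5 * (x - 6) = -5x + 30; subtract.
Quotient: -3x^3 + 3x - 5, Remainder: 6


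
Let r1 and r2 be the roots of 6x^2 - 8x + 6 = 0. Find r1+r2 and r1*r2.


For ax^2+bx+c=0: sum = -b/a, product = c/a.
a=6, b=-8, c=6
Sum = -(-8)/6 = 4/3
Product = (6)/6 = 1


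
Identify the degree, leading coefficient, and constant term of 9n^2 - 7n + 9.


Highest power of n is 2, with coefficient 9. Constant term is 9.
Degree = 2, leading coefficient = 9, constant term = 9


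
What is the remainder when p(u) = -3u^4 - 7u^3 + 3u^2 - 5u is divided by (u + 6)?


By the Remainder Theorem, the remainder equals p(-6):
  -3*(-6)^4 = -3888
  -7*(-6)^3 = 1512
  3*(-6)^2 = 108
  -5*(-6)^1 = 30
  constant: 0
Sum: -3888 + 1512 + 108 + 30 + 0 = -2238


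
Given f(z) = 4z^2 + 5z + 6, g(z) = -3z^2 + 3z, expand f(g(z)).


Substitute g(z) into f:
f(g(z)) = 4*(-3z^2 + 3z)^2 + 5*(-3z^2 + 3z) + 6
(-3z^2 + 3z)^2 = 9z^4 - 18z^3 + 9z^2
Expand and combine: 36z^4 - 72z^3 + 21z^2 + 15z + 6


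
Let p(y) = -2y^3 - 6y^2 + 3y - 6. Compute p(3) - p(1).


p(3) = -105
p(1) = -11
p(3) - p(1) = -105 + 11 = -94


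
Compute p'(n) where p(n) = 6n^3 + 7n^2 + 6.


Apply the power rule term by term:
  d/dn(6n^3) = 18n^2
  d/dn(7n^2) = 14n
  d/dn(6) = 0
p'(n) = 18n^2 + 14n


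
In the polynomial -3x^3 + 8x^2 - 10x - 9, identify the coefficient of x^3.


Read off the coefficient of x^3: -3


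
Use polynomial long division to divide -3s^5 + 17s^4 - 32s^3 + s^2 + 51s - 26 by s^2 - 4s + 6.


(-3s^5 + 17s^4 - 32s^3 + s^2 + 51s - 26) / (s^2 - 4s + 6)
Step 1: -3s^3 * (s^2 - 4s + 6) = -3s^5 + 12s^4 - 18s^3; subtract.
Step 2: 5s^2 * (s^2 - 4s + 6) = 5s^4 - 20s^3 + 30s^2; subtract.
Step 3: 6s * (s^2 - 4s + 6) = 6s^3 - 24s^2 + 36s; subtract.
Step 4: -5 * (s^2 - 4s + 6) = -5s^2 + 20s - 30; subtract.
Quotient: -3s^3 + 5s^2 + 6s - 5, Remainder: -5s + 4


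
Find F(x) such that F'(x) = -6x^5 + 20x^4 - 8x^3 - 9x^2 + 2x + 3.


Reverse power rule on each term:
  ∫ -6x^5 dx = -x^6
  ∫ 20x^4 dx = 4x^5
  ∫ -8x^3 dx = -2x^4
  ∫ -9x^2 dx = -3x^3
  ∫ 2x dx = x^2
  ∫ 3 dx = 3x
F(x) = -x^6 + 4x^5 - 2x^4 - 3x^3 + x^2 + 3x + C


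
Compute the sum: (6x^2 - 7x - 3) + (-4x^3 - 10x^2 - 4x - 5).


Align terms by degree and add:
  6x^2 - 7x - 3
  -4x^3 - 10x^2 - 4x - 5
= -4x^3 - 4x^2 - 11x - 8


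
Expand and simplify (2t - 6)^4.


Expand (2t - 6)^4 by repeated multiplication:
  (2t - 6)^2 = 4t^2 - 24t + 36
  (2t - 6)^3 = 8t^3 - 72t^2 + 216t - 216
= 16t^4 - 192t^3 + 864t^2 - 1728t + 1296


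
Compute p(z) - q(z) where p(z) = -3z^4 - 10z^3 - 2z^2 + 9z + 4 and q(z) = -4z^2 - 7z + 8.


Distribute the minus sign:
  (-3z^4 - 10z^3 - 2z^2 + 9z + 4)
- (-4z^2 - 7z + 8)
Negate second polynomial: 4z^2 + 7z - 8
Add: -3z^4 - 10z^3 + 2z^2 + 16z - 4


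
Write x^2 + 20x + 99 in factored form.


Roots satisfy r1 + r2 = -b/a = -20 and r1*r2 = c/a = 99.
So r1 = -11, r2 = -9.
x^2 + 20x + 99 = (x - r1)(x - r2) = (x + 11)(x + 9)


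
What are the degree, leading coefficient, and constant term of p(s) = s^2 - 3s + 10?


Highest power of s is 2, with coefficient 1. Constant term is 10.
Degree = 2, leading coefficient = 1, constant term = 10


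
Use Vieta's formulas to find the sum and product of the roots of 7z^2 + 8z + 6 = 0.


For az^2+bz+c=0: sum = -b/a, product = c/a.
a=7, b=8, c=6
Sum = -(8)/7 = -8/7
Product = (6)/7 = 6/7


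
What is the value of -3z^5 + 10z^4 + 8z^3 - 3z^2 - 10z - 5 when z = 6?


Using direct substitution:
  -3 * (6)^5 = -23328
  10 * (6)^4 = 12960
  8 * (6)^3 = 1728
  -3 * (6)^2 = -108
  -10 * (6)^1 = -60
  constant: -5
Sum = -23328 + 12960 + 1728 - 108 - 60 - 5 = -8813


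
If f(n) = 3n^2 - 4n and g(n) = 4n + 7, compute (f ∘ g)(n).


Substitute g(n) into f:
f(g(n)) = 3*(4n + 7)^2 + (-4)*(4n + 7)
(4n + 7)^2 = 16n^2 + 56n + 49
Expand and combine: 48n^2 + 152n + 119


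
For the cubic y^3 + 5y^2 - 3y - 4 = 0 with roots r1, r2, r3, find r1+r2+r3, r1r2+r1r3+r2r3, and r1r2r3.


Monic cubic y^3+by^2+cy+d=0: sum=-b, pairwise sum=c, product=-d.
b=5, c=-3, d=-4
r1+r2+r3 = -5
r1r2+r1r3+r2r3 = -3
r1r2r3 = 4


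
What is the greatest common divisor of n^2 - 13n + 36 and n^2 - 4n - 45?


Factor each:
  n^2 - 13n + 36 = (n - 9)(n - 4)
  n^2 - 4n - 45 = (n - 9)(n + 5)
Common monic factor: n - 9


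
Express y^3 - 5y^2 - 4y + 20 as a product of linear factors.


Try integer roots (divisors of 20). y=-2: p(-2)=0.
Divide out (y + 2): quotient is y^2 - 7y + 10.
Factor the quadratic: (y - 5)(y - 2)
Result: (y + 2)(y - 5)(y - 2)


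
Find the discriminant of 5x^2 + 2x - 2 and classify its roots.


D = b^2 - 4ac = (2)^2 - 4(5)(-2) = 4 + 40 = 44
Since D > 0: two distinct irrational roots


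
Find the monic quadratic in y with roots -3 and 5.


p(y) = (y + 3)(y - 5)
Expand: y^2 - 2y - 15


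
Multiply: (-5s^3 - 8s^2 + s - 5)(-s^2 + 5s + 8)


Distribute each term of the first polynomial:
  (-5s^3)(-s^2 + 5s + 8) = 5s^5 - 25s^4 - 40s^3
  (-8s^2)(-s^2 + 5s + 8) = 8s^4 - 40s^3 - 64s^2
  (s)(-s^2 + 5s + 8) = -s^3 + 5s^2 + 8s
  (-5)(-s^2 + 5s + 8) = 5s^2 - 25s - 40
Sum: 5s^5 - 17s^4 - 81s^3 - 54s^2 - 17s - 40


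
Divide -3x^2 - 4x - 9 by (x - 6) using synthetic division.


Synthetic division with c = 6. Coefficients: -3, -4, -9
Bring down -3.
  -3 * 6 = -18; -18 - 4 = -22
  -22 * 6 = -132; -132 - 9 = -141
Quotient: -3x - 22, Remainder: -141


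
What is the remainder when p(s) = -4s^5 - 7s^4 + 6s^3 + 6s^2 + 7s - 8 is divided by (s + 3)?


By the Remainder Theorem, the remainder equals p(-3):
  -4*(-3)^5 = 972
  -7*(-3)^4 = -567
  6*(-3)^3 = -162
  6*(-3)^2 = 54
  7*(-3)^1 = -21
  constant: -8
Sum: 972 - 567 - 162 + 54 - 21 - 8 = 268


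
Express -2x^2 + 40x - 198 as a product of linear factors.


Roots satisfy r1 + r2 = -b/a = 20 and r1*r2 = c/a = 99.
So r1 = 11, r2 = 9.
-2x^2 + 40x - 198 = -2(x - r1)(x - r2) = -2(x - 11)(x - 9)


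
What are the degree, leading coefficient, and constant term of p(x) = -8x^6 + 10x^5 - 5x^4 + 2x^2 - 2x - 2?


Highest power of x is 6, with coefficient -8. Constant term is -2.
Degree = 6, leading coefficient = -8, constant term = -2


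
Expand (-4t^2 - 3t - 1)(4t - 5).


Distribute each term of the first polynomial:
  (-4t^2)(4t - 5) = -16t^3 + 20t^2
  (-3t)(4t - 5) = -12t^2 + 15t
  (-1)(4t - 5) = -4t + 5
Sum: -16t^3 + 8t^2 + 11t + 5


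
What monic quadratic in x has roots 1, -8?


p(x) = (x - 1)(x + 8)
Expand: x^2 + 7x - 8


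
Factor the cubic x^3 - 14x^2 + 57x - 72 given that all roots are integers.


Try integer roots (divisors of -72). x=3: p(3)=0.
Divide out (x - 3): quotient is x^2 - 11x + 24.
Factor the quadratic: (x - 3)(x - 8)
Result: (x - 3)(x - 3)(x - 8)


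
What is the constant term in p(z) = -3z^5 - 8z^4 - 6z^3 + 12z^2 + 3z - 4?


Read off the constant term: -4


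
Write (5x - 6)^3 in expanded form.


Expand (5x - 6)^3 by repeated multiplication:
  (5x - 6)^2 = 25x^2 - 60x + 36
= 125x^3 - 450x^2 + 540x - 216


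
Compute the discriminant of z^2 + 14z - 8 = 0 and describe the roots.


D = b^2 - 4ac = (14)^2 - 4(1)(-8) = 196 + 32 = 228
Since D > 0: two distinct irrational roots


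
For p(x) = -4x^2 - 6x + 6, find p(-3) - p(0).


p(-3) = -12
p(0) = 6
p(-3) - p(0) = -12 - 6 = -18


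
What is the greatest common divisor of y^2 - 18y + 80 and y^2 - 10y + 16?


Factor each:
  y^2 - 18y + 80 = (y - 8)(y - 10)
  y^2 - 10y + 16 = (y - 8)(y - 2)
Common monic factor: y - 8


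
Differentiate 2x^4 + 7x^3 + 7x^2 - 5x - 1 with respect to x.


Apply the power rule term by term:
  d/dx(2x^4) = 8x^3
  d/dx(7x^3) = 21x^2
  d/dx(7x^2) = 14x
  d/dx(-5x) = -5
  d/dx(-1) = 0
p'(x) = 8x^3 + 21x^2 + 14x - 5


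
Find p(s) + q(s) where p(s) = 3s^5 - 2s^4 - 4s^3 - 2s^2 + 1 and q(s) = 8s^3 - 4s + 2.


Align terms by degree and add:
  3s^5 - 2s^4 - 4s^3 - 2s^2 + 1
+ 8s^3 - 4s + 2
= 3s^5 - 2s^4 + 4s^3 - 2s^2 - 4s + 3


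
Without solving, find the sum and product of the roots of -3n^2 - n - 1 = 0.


For an^2+bn+c=0: sum = -b/a, product = c/a.
a=-3, b=-1, c=-1
Sum = -(-1)/-3 = -1/3
Product = (-1)/-3 = 1/3


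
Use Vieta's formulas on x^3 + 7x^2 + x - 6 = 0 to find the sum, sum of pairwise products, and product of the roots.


Monic cubic x^3+bx^2+cx+d=0: sum=-b, pairwise sum=c, product=-d.
b=7, c=1, d=-6
r1+r2+r3 = -7
r1r2+r1r3+r2r3 = 1
r1r2r3 = 6


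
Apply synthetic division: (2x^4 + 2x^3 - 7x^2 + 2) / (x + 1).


Synthetic division with c = -1. Coefficients: 2, 2, -7, 0, 2
Bring down 2.
  2 * -1 = -2; -2 + 2 = 0
  0 * -1 = 0; 0 - 7 = -7
  -7 * -1 = 7; 7 + 0 = 7
  7 * -1 = -7; -7 + 2 = -5
Quotient: 2x^3 - 7x + 7, Remainder: -5


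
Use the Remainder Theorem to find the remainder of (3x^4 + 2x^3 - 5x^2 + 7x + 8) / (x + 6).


By the Remainder Theorem, the remainder equals p(-6):
  3*(-6)^4 = 3888
  2*(-6)^3 = -432
  -5*(-6)^2 = -180
  7*(-6)^1 = -42
  constant: 8
Sum: 3888 - 432 - 180 - 42 + 8 = 3242


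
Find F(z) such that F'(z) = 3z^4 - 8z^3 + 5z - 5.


Reverse power rule on each term:
  ∫ 3z^4 dz = (3/5)z^5
  ∫ -8z^3 dz = -2z^4
  ∫ 5z dz = (5/2)z^2
  ∫ -5 dz = -5z
F(z) = (3/5)z^5 - 2z^4 + (5/2)z^2 - 5z + C


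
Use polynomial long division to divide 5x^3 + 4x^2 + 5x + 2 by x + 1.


(5x^3 + 4x^2 + 5x + 2) / (x + 1)
Step 1: 5x^2 * (x + 1) = 5x^3 + 5x^2; subtract.
Step 2: -x * (x + 1) = -x^2 - x; subtract.
Step 3: 6 * (x + 1) = 6x + 6; subtract.
Quotient: 5x^2 - x + 6, Remainder: -4


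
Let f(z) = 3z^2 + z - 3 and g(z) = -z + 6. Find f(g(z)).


Substitute g(z) into f:
f(g(z)) = 3*(-z + 6)^2 + 1*(-z + 6) + (-3)
(-z + 6)^2 = z^2 - 12z + 36
Expand and combine: 3z^2 - 37z + 111


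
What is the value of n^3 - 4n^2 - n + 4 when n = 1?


Using direct substitution:
  1 * (1)^3 = 1
  -4 * (1)^2 = -4
  -1 * (1)^1 = -1
  constant: 4
Sum = 1 - 4 - 1 + 4 = 0


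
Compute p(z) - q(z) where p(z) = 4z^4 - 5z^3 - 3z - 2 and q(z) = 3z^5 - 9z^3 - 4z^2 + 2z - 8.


Distribute the minus sign:
  (4z^4 - 5z^3 - 3z - 2)
- (3z^5 - 9z^3 - 4z^2 + 2z - 8)
Negate second polynomial: -3z^5 + 9z^3 + 4z^2 - 2z + 8
Add: -3z^5 + 4z^4 + 4z^3 + 4z^2 - 5z + 6


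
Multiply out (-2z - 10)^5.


Expand (-2z - 10)^5 by repeated multiplication:
  (-2z - 10)^2 = 4z^2 + 40z + 100
  (-2z - 10)^3 = -8z^3 - 120z^2 - 600z - 1000
  (-2z - 10)^4 = 16z^4 + 320z^3 + 2400z^2 + 8000z + 10000
= -32z^5 - 800z^4 - 8000z^3 - 40000z^2 - 100000z - 100000


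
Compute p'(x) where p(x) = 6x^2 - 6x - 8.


Apply the power rule term by term:
  d/dx(6x^2) = 12x
  d/dx(-6x) = -6
  d/dx(-8) = 0
p'(x) = 12x - 6


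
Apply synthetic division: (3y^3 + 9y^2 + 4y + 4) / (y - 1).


Synthetic division with c = 1. Coefficients: 3, 9, 4, 4
Bring down 3.
  3 * 1 = 3; 3 + 9 = 12
  12 * 1 = 12; 12 + 4 = 16
  16 * 1 = 16; 16 + 4 = 20
Quotient: 3y^2 + 12y + 16, Remainder: 20


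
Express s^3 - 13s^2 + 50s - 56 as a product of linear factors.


Try integer roots (divisors of -56). s=2: p(2)=0.
Divide out (s - 2): quotient is s^2 - 11s + 28.
Factor the quadratic: (s - 7)(s - 4)
Result: (s - 2)(s - 7)(s - 4)


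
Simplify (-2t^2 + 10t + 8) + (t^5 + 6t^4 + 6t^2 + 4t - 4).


Align terms by degree and add:
  -2t^2 + 10t + 8
+ t^5 + 6t^4 + 6t^2 + 4t - 4
= t^5 + 6t^4 + 4t^2 + 14t + 4


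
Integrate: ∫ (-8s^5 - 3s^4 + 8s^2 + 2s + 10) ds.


Reverse power rule on each term:
  ∫ -8s^5 ds = -(4/3)s^6
  ∫ -3s^4 ds = -(3/5)s^5
  ∫ 8s^2 ds = (8/3)s^3
  ∫ 2s ds = s^2
  ∫ 10 ds = 10s
F(s) = -(4/3)s^6 - (3/5)s^5 + (8/3)s^3 + s^2 + 10s + C


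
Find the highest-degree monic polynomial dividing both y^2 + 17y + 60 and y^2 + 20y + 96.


Factor each:
  y^2 + 17y + 60 = (y + 12)(y + 5)
  y^2 + 20y + 96 = (y + 12)(y + 8)
Common monic factor: y + 12


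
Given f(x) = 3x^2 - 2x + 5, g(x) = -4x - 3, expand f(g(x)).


Substitute g(x) into f:
f(g(x)) = 3*(-4x - 3)^2 + (-2)*(-4x - 3) + 5
(-4x - 3)^2 = 16x^2 + 24x + 9
Expand and combine: 48x^2 + 80x + 38


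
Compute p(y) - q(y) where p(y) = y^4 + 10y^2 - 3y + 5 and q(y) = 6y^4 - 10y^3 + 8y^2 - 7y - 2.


Distribute the minus sign:
  (y^4 + 10y^2 - 3y + 5)
- (6y^4 - 10y^3 + 8y^2 - 7y - 2)
Negate second polynomial: -6y^4 + 10y^3 - 8y^2 + 7y + 2
Add: -5y^4 + 10y^3 + 2y^2 + 4y + 7


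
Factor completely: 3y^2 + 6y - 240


Roots satisfy r1 + r2 = -b/a = -2 and r1*r2 = c/a = -80.
So r1 = -10, r2 = 8.
3y^2 + 6y - 240 = 3(y - r1)(y - r2) = 3(y + 10)(y - 8)


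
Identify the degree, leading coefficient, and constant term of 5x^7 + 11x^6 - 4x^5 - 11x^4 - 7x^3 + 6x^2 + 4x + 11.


Highest power of x is 7, with coefficient 5. Constant term is 11.
Degree = 7, leading coefficient = 5, constant term = 11


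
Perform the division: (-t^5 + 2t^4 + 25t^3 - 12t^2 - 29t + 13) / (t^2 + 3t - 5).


(-t^5 + 2t^4 + 25t^3 - 12t^2 - 29t + 13) / (t^2 + 3t - 5)
Step 1: -t^3 * (t^2 + 3t - 5) = -t^5 - 3t^4 + 5t^3; subtract.
Step 2: 5t^2 * (t^2 + 3t - 5) = 5t^4 + 15t^3 - 25t^2; subtract.
Step 3: 5t * (t^2 + 3t - 5) = 5t^3 + 15t^2 - 25t; subtract.
Step 4: -2 * (t^2 + 3t - 5) = -2t^2 - 6t + 10; subtract.
Quotient: -t^3 + 5t^2 + 5t - 2, Remainder: 2t + 3


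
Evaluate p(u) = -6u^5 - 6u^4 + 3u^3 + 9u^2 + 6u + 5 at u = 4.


Using direct substitution:
  -6 * (4)^5 = -6144
  -6 * (4)^4 = -1536
  3 * (4)^3 = 192
  9 * (4)^2 = 144
  6 * (4)^1 = 24
  constant: 5
Sum = -6144 - 1536 + 192 + 144 + 24 + 5 = -7315


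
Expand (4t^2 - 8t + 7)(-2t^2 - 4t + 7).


Distribute each term of the first polynomial:
  (4t^2)(-2t^2 - 4t + 7) = -8t^4 - 16t^3 + 28t^2
  (-8t)(-2t^2 - 4t + 7) = 16t^3 + 32t^2 - 56t
  (7)(-2t^2 - 4t + 7) = -14t^2 - 28t + 49
Sum: -8t^4 + 46t^2 - 84t + 49


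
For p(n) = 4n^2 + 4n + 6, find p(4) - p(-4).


p(4) = 86
p(-4) = 54
p(4) - p(-4) = 86 - 54 = 32


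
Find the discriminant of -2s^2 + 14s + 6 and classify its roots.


D = b^2 - 4ac = (14)^2 - 4(-2)(6) = 196 + 48 = 244
Since D > 0: two distinct irrational roots


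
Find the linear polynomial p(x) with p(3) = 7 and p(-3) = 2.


p(x) = mx + b. Using p(3)=7, p(-3)=2:
m = (7 - 2)/(3 + 3) = 5/6 = 5/6
b = 7 - m*(3) = 7 - 5/2 = 9/2
p(x) = (5/6)x + (9/2)


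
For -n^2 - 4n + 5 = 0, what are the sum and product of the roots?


For an^2+bn+c=0: sum = -b/a, product = c/a.
a=-1, b=-4, c=5
Sum = -(-4)/-1 = -4
Product = (5)/-1 = -5


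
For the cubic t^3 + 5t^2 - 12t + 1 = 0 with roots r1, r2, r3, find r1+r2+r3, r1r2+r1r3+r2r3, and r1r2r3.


Monic cubic t^3+bt^2+ct+d=0: sum=-b, pairwise sum=c, product=-d.
b=5, c=-12, d=1
r1+r2+r3 = -5
r1r2+r1r3+r2r3 = -12
r1r2r3 = -1


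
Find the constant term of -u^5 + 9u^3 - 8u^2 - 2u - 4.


Read off the constant term: -4


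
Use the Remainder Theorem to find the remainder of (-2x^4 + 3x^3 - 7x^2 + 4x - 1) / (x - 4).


By the Remainder Theorem, the remainder equals p(4):
  -2*(4)^4 = -512
  3*(4)^3 = 192
  -7*(4)^2 = -112
  4*(4)^1 = 16
  constant: -1
Sum: -512 + 192 - 112 + 16 - 1 = -417


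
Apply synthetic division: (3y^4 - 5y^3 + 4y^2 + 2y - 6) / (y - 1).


Synthetic division with c = 1. Coefficients: 3, -5, 4, 2, -6
Bring down 3.
  3 * 1 = 3; 3 - 5 = -2
  -2 * 1 = -2; -2 + 4 = 2
  2 * 1 = 2; 2 + 2 = 4
  4 * 1 = 4; 4 - 6 = -2
Quotient: 3y^3 - 2y^2 + 2y + 4, Remainder: -2


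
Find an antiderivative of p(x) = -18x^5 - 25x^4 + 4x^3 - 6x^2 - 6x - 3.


Reverse power rule on each term:
  ∫ -18x^5 dx = -3x^6
  ∫ -25x^4 dx = -5x^5
  ∫ 4x^3 dx = x^4
  ∫ -6x^2 dx = -2x^3
  ∫ -6x dx = -3x^2
  ∫ -3 dx = -3x
F(x) = -3x^6 - 5x^5 + x^4 - 2x^3 - 3x^2 - 3x + C


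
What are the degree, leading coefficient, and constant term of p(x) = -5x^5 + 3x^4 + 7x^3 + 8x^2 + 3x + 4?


Highest power of x is 5, with coefficient -5. Constant term is 4.
Degree = 5, leading coefficient = -5, constant term = 4


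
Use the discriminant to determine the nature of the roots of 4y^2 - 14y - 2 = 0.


D = b^2 - 4ac = (-14)^2 - 4(4)(-2) = 196 + 32 = 228
Since D > 0: two distinct irrational roots


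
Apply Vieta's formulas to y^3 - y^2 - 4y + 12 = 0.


Monic cubic y^3+by^2+cy+d=0: sum=-b, pairwise sum=c, product=-d.
b=-1, c=-4, d=12
r1+r2+r3 = 1
r1r2+r1r3+r2r3 = -4
r1r2r3 = -12


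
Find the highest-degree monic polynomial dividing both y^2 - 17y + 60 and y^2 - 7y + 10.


Factor each:
  y^2 - 17y + 60 = (y - 5)(y - 12)
  y^2 - 7y + 10 = (y - 5)(y - 2)
Common monic factor: y - 5


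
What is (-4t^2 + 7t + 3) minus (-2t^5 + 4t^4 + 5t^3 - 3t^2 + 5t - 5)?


Distribute the minus sign:
  (-4t^2 + 7t + 3)
- (-2t^5 + 4t^4 + 5t^3 - 3t^2 + 5t - 5)
Negate second polynomial: 2t^5 - 4t^4 - 5t^3 + 3t^2 - 5t + 5
Add: 2t^5 - 4t^4 - 5t^3 - t^2 + 2t + 8


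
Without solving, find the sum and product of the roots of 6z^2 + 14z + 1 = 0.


For az^2+bz+c=0: sum = -b/a, product = c/a.
a=6, b=14, c=1
Sum = -(14)/6 = -7/3
Product = (1)/6 = 1/6


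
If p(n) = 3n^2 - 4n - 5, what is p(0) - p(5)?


p(0) = -5
p(5) = 50
p(0) - p(5) = -5 - 50 = -55


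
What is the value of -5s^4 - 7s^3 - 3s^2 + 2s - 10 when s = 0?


Using direct substitution:
  -5 * (0)^4 = 0
  -7 * (0)^3 = 0
  -3 * (0)^2 = 0
  2 * (0)^1 = 0
  constant: -10
Sum = 0 + 0 + 0 + 0 - 10 = -10


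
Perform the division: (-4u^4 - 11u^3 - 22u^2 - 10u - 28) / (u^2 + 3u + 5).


(-4u^4 - 11u^3 - 22u^2 - 10u - 28) / (u^2 + 3u + 5)
Step 1: -4u^2 * (u^2 + 3u + 5) = -4u^4 - 12u^3 - 20u^2; subtract.
Step 2: u * (u^2 + 3u + 5) = u^3 + 3u^2 + 5u; subtract.
Step 3: -5 * (u^2 + 3u + 5) = -5u^2 - 15u - 25; subtract.
Quotient: -4u^2 + u - 5, Remainder: -3


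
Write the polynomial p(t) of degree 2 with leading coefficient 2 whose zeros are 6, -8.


p(t) = 2(t - 6)(t + 8)
Expand: 2t^2 + 4t - 96


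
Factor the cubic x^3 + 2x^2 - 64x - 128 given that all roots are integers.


Try integer roots (divisors of -128). x=-2: p(-2)=0.
Divide out (x + 2): quotient is x^2 - 64.
Factor the quadratic: (x - 8)(x + 8)
Result: (x + 2)(x - 8)(x + 8)


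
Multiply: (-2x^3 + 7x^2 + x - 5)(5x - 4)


Distribute each term of the first polynomial:
  (-2x^3)(5x - 4) = -10x^4 + 8x^3
  (7x^2)(5x - 4) = 35x^3 - 28x^2
  (x)(5x - 4) = 5x^2 - 4x
  (-5)(5x - 4) = -25x + 20
Sum: -10x^4 + 43x^3 - 23x^2 - 29x + 20


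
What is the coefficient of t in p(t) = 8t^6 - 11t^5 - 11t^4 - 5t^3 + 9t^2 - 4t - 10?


Read off the coefficient of t: -4


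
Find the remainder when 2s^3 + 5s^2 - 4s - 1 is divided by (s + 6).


By the Remainder Theorem, the remainder equals p(-6):
  2*(-6)^3 = -432
  5*(-6)^2 = 180
  -4*(-6)^1 = 24
  constant: -1
Sum: -432 + 180 + 24 - 1 = -229


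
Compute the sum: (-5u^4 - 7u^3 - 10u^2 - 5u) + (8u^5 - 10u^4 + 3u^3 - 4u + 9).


Align terms by degree and add:
  -5u^4 - 7u^3 - 10u^2 - 5u
+ 8u^5 - 10u^4 + 3u^3 - 4u + 9
= 8u^5 - 15u^4 - 4u^3 - 10u^2 - 9u + 9


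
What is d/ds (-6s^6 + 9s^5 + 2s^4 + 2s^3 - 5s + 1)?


Apply the power rule term by term:
  d/ds(-6s^6) = -36s^5
  d/ds(9s^5) = 45s^4
  d/ds(2s^4) = 8s^3
  d/ds(2s^3) = 6s^2
  d/ds(-5s) = -5
  d/ds(1) = 0
p'(s) = -36s^5 + 45s^4 + 8s^3 + 6s^2 - 5


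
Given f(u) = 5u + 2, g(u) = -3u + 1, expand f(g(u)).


Substitute g(u) into f:
f(g(u)) = 5*(-3u + 1) + 2
Expand and combine: -15u + 7


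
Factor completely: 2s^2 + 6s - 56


Roots satisfy r1 + r2 = -b/a = -3 and r1*r2 = c/a = -28.
So r1 = 4, r2 = -7.
2s^2 + 6s - 56 = 2(s - r1)(s - r2) = 2(s - 4)(s + 7)


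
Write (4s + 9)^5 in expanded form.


Expand (4s + 9)^5 by repeated multiplication:
  (4s + 9)^2 = 16s^2 + 72s + 81
  (4s + 9)^3 = 64s^3 + 432s^2 + 972s + 729
  (4s + 9)^4 = 256s^4 + 2304s^3 + 7776s^2 + 11664s + 6561
= 1024s^5 + 11520s^4 + 51840s^3 + 116640s^2 + 131220s + 59049


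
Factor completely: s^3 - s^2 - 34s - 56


Try integer roots (divisors of -56). s=-4: p(-4)=0.
Divide out (s + 4): quotient is s^2 - 5s - 14.
Factor the quadratic: (s + 2)(s - 7)
Result: (s + 4)(s + 2)(s - 7)


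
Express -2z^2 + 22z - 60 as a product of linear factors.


Roots satisfy r1 + r2 = -b/a = 11 and r1*r2 = c/a = 30.
So r1 = 6, r2 = 5.
-2z^2 + 22z - 60 = -2(z - r1)(z - r2) = -2(z - 6)(z - 5)


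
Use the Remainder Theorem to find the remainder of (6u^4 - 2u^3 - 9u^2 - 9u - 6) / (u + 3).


By the Remainder Theorem, the remainder equals p(-3):
  6*(-3)^4 = 486
  -2*(-3)^3 = 54
  -9*(-3)^2 = -81
  -9*(-3)^1 = 27
  constant: -6
Sum: 486 + 54 - 81 + 27 - 6 = 480


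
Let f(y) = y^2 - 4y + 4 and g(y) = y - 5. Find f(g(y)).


Substitute g(y) into f:
f(g(y)) = 1*(y - 5)^2 + (-4)*(y - 5) + 4
(y - 5)^2 = y^2 - 10y + 25
Expand and combine: y^2 - 14y + 49


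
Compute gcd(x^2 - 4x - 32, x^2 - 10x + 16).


Factor each:
  x^2 - 4x - 32 = (x - 8)(x + 4)
  x^2 - 10x + 16 = (x - 8)(x - 2)
Common monic factor: x - 8


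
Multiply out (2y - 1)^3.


Expand (2y - 1)^3 by repeated multiplication:
  (2y - 1)^2 = 4y^2 - 4y + 1
= 8y^3 - 12y^2 + 6y - 1


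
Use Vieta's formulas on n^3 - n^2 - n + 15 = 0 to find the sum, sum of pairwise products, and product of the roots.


Monic cubic n^3+bn^2+cn+d=0: sum=-b, pairwise sum=c, product=-d.
b=-1, c=-1, d=15
r1+r2+r3 = 1
r1r2+r1r3+r2r3 = -1
r1r2r3 = -15


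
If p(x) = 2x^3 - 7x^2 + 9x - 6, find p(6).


Using direct substitution:
  2 * (6)^3 = 432
  -7 * (6)^2 = -252
  9 * (6)^1 = 54
  constant: -6
Sum = 432 - 252 + 54 - 6 = 228


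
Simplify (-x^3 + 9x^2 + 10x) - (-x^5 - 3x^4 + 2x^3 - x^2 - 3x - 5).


Distribute the minus sign:
  (-x^3 + 9x^2 + 10x)
- (-x^5 - 3x^4 + 2x^3 - x^2 - 3x - 5)
Negate second polynomial: x^5 + 3x^4 - 2x^3 + x^2 + 3x + 5
Add: x^5 + 3x^4 - 3x^3 + 10x^2 + 13x + 5


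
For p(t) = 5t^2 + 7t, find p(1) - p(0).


p(1) = 12
p(0) = 0
p(1) - p(0) = 12 = 12


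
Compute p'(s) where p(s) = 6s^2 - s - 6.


Apply the power rule term by term:
  d/ds(6s^2) = 12s
  d/ds(-s) = -1
  d/ds(-6) = 0
p'(s) = 12s - 1


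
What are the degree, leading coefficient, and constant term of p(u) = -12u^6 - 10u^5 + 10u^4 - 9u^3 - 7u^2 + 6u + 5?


Highest power of u is 6, with coefficient -12. Constant term is 5.
Degree = 6, leading coefficient = -12, constant term = 5


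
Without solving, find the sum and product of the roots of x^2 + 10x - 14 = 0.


For ax^2+bx+c=0: sum = -b/a, product = c/a.
a=1, b=10, c=-14
Sum = -(10)/1 = -10
Product = (-14)/1 = -14


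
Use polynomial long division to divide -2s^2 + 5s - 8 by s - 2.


(-2s^2 + 5s - 8) / (s - 2)
Step 1: -2s * (s - 2) = -2s^2 + 4s; subtract.
Step 2: 1 * (s - 2) = s - 2; subtract.
Quotient: -2s + 1, Remainder: -6


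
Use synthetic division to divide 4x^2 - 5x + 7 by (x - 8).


Synthetic division with c = 8. Coefficients: 4, -5, 7
Bring down 4.
  4 * 8 = 32; 32 - 5 = 27
  27 * 8 = 216; 216 + 7 = 223
Quotient: 4x + 27, Remainder: 223


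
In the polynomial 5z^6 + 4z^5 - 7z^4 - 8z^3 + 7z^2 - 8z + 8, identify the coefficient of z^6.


Read off the coefficient of z^6: 5


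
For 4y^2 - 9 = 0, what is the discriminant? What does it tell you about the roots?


D = b^2 - 4ac = (0)^2 - 4(4)(-9) = 0 + 144 = 144
Since D > 0: two distinct rational roots


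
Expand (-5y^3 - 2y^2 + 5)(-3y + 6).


Distribute each term of the first polynomial:
  (-5y^3)(-3y + 6) = 15y^4 - 30y^3
  (-2y^2)(-3y + 6) = 6y^3 - 12y^2
  (5)(-3y + 6) = -15y + 30
Sum: 15y^4 - 24y^3 - 12y^2 - 15y + 30


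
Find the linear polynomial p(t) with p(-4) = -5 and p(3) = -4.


p(t) = mt + b. Using p(-4)=-5, p(3)=-4:
m = (-5 + 4)/(-4 - 3) = -1/-7 = 1/7
b = -5 - m*(-4) = -5 + 4/7 = -31/7
p(t) = (1/7)t - (31/7)


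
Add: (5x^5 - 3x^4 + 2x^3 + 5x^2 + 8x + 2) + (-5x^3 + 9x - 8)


Align terms by degree and add:
  5x^5 - 3x^4 + 2x^3 + 5x^2 + 8x + 2
  -5x^3 + 9x - 8
= 5x^5 - 3x^4 - 3x^3 + 5x^2 + 17x - 6


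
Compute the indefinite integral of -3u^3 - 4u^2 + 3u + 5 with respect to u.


Reverse power rule on each term:
  ∫ -3u^3 du = -(3/4)u^4
  ∫ -4u^2 du = -(4/3)u^3
  ∫ 3u du = (3/2)u^2
  ∫ 5 du = 5u
F(u) = -(3/4)u^4 - (4/3)u^3 + (3/2)u^2 + 5u + C


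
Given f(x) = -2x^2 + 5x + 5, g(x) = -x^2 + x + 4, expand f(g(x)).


Substitute g(x) into f:
f(g(x)) = -2*(-x^2 + x + 4)^2 + 5*(-x^2 + x + 4) + 5
(-x^2 + x + 4)^2 = x^4 - 2x^3 - 7x^2 + 8x + 16
Expand and combine: -2x^4 + 4x^3 + 9x^2 - 11x - 7


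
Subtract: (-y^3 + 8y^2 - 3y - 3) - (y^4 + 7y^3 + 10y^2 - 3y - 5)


Distribute the minus sign:
  (-y^3 + 8y^2 - 3y - 3)
- (y^4 + 7y^3 + 10y^2 - 3y - 5)
Negate second polynomial: -y^4 - 7y^3 - 10y^2 + 3y + 5
Add: -y^4 - 8y^3 - 2y^2 + 2


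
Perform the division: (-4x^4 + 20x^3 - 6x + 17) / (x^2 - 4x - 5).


(-4x^4 + 20x^3 - 6x + 17) / (x^2 - 4x - 5)
Step 1: -4x^2 * (x^2 - 4x - 5) = -4x^4 + 16x^3 + 20x^2; subtract.
Step 2: 4x * (x^2 - 4x - 5) = 4x^3 - 16x^2 - 20x; subtract.
Step 3: -4 * (x^2 - 4x - 5) = -4x^2 + 16x + 20; subtract.
Quotient: -4x^2 + 4x - 4, Remainder: -2x - 3


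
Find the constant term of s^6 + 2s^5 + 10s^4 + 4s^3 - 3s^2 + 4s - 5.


Read off the constant term: -5


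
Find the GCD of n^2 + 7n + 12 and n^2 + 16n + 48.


Factor each:
  n^2 + 7n + 12 = (n + 4)(n + 3)
  n^2 + 16n + 48 = (n + 4)(n + 12)
Common monic factor: n + 4


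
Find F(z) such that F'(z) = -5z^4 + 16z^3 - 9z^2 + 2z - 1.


Reverse power rule on each term:
  ∫ -5z^4 dz = -z^5
  ∫ 16z^3 dz = 4z^4
  ∫ -9z^2 dz = -3z^3
  ∫ 2z dz = z^2
  ∫ -1 dz = -z
F(z) = -z^5 + 4z^4 - 3z^3 + z^2 - z + C


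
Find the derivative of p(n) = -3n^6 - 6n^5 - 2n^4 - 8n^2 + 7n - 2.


Apply the power rule term by term:
  d/dn(-3n^6) = -18n^5
  d/dn(-6n^5) = -30n^4
  d/dn(-2n^4) = -8n^3
  d/dn(-8n^2) = -16n
  d/dn(7n) = 7
  d/dn(-2) = 0
p'(n) = -18n^5 - 30n^4 - 8n^3 - 16n + 7


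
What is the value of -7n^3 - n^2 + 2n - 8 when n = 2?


Using direct substitution:
  -7 * (2)^3 = -56
  -1 * (2)^2 = -4
  2 * (2)^1 = 4
  constant: -8
Sum = -56 - 4 + 4 - 8 = -64


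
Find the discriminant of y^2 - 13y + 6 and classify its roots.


D = b^2 - 4ac = (-13)^2 - 4(1)(6) = 169 - 24 = 145
Since D > 0: two distinct irrational roots


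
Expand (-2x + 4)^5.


Expand (-2x + 4)^5 by repeated multiplication:
  (-2x + 4)^2 = 4x^2 - 16x + 16
  (-2x + 4)^3 = -8x^3 + 48x^2 - 96x + 64
  (-2x + 4)^4 = 16x^4 - 128x^3 + 384x^2 - 512x + 256
= -32x^5 + 320x^4 - 1280x^3 + 2560x^2 - 2560x + 1024


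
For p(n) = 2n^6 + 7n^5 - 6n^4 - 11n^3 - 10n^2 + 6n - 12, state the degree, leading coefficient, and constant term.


Highest power of n is 6, with coefficient 2. Constant term is -12.
Degree = 6, leading coefficient = 2, constant term = -12


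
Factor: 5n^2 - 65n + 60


Roots satisfy r1 + r2 = -b/a = 13 and r1*r2 = c/a = 12.
So r1 = 12, r2 = 1.
5n^2 - 65n + 60 = 5(n - r1)(n - r2) = 5(n - 12)(n - 1)


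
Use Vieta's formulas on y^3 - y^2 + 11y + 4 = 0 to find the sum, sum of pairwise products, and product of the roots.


Monic cubic y^3+by^2+cy+d=0: sum=-b, pairwise sum=c, product=-d.
b=-1, c=11, d=4
r1+r2+r3 = 1
r1r2+r1r3+r2r3 = 11
r1r2r3 = -4


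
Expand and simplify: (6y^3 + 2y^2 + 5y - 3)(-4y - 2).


Distribute each term of the first polynomial:
  (6y^3)(-4y - 2) = -24y^4 - 12y^3
  (2y^2)(-4y - 2) = -8y^3 - 4y^2
  (5y)(-4y - 2) = -20y^2 - 10y
  (-3)(-4y - 2) = 12y + 6
Sum: -24y^4 - 20y^3 - 24y^2 + 2y + 6


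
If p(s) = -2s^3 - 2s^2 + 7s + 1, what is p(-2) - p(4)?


p(-2) = -5
p(4) = -131
p(-2) - p(4) = -5 + 131 = 126


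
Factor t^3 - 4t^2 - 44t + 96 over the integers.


Try integer roots (divisors of 96). t=8: p(8)=0.
Divide out (t - 8): quotient is t^2 + 4t - 12.
Factor the quadratic: (t + 6)(t - 2)
Result: (t - 8)(t + 6)(t - 2)


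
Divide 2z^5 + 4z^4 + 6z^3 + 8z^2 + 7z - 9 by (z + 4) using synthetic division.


Synthetic division with c = -4. Coefficients: 2, 4, 6, 8, 7, -9
Bring down 2.
  2 * -4 = -8; -8 + 4 = -4
  -4 * -4 = 16; 16 + 6 = 22
  22 * -4 = -88; -88 + 8 = -80
  -80 * -4 = 320; 320 + 7 = 327
  327 * -4 = -1308; -1308 - 9 = -1317
Quotient: 2z^4 - 4z^3 + 22z^2 - 80z + 327, Remainder: -1317


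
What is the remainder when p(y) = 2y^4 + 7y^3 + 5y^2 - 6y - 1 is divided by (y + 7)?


By the Remainder Theorem, the remainder equals p(-7):
  2*(-7)^4 = 4802
  7*(-7)^3 = -2401
  5*(-7)^2 = 245
  -6*(-7)^1 = 42
  constant: -1
Sum: 4802 - 2401 + 245 + 42 - 1 = 2687


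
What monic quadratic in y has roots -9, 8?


p(y) = (y + 9)(y - 8)
Expand: y^2 + y - 72


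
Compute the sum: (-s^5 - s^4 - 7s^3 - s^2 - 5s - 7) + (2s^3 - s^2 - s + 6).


Align terms by degree and add:
  -s^5 - s^4 - 7s^3 - s^2 - 5s - 7
+ 2s^3 - s^2 - s + 6
= -s^5 - s^4 - 5s^3 - 2s^2 - 6s - 1


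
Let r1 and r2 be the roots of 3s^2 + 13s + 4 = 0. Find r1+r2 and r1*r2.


For as^2+bs+c=0: sum = -b/a, product = c/a.
a=3, b=13, c=4
Sum = -(13)/3 = -13/3
Product = (4)/3 = 4/3


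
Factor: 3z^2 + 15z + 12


Roots satisfy r1 + r2 = -b/a = -5 and r1*r2 = c/a = 4.
So r1 = -4, r2 = -1.
3z^2 + 15z + 12 = 3(z - r1)(z - r2) = 3(z + 4)(z + 1)


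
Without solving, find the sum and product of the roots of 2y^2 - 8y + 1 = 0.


For ay^2+by+c=0: sum = -b/a, product = c/a.
a=2, b=-8, c=1
Sum = -(-8)/2 = 4
Product = (1)/2 = 1/2


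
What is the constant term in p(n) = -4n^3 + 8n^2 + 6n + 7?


Read off the constant term: 7


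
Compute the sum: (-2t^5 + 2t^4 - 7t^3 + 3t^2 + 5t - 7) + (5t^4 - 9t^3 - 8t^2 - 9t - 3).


Align terms by degree and add:
  -2t^5 + 2t^4 - 7t^3 + 3t^2 + 5t - 7
+ 5t^4 - 9t^3 - 8t^2 - 9t - 3
= -2t^5 + 7t^4 - 16t^3 - 5t^2 - 4t - 10


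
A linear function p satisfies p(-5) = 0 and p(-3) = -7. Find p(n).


p(n) = mn + b. Using p(-5)=0, p(-3)=-7:
m = (0 + 7)/(-5 + 3) = 7/-2 = -7/2
b = 0 - m*(-5) = 0 - 35/2 = -35/2
p(n) = -(7/2)n - (35/2)


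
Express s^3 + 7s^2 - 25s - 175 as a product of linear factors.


Try integer roots (divisors of -175). s=5: p(5)=0.
Divide out (s - 5): quotient is s^2 + 12s + 35.
Factor the quadratic: (s + 5)(s + 7)
Result: (s - 5)(s + 5)(s + 7)


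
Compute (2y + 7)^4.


Expand (2y + 7)^4 by repeated multiplication:
  (2y + 7)^2 = 4y^2 + 28y + 49
  (2y + 7)^3 = 8y^3 + 84y^2 + 294y + 343
= 16y^4 + 224y^3 + 1176y^2 + 2744y + 2401


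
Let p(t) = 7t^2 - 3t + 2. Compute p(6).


Using direct substitution:
  7 * (6)^2 = 252
  -3 * (6)^1 = -18
  constant: 2
Sum = 252 - 18 + 2 = 236


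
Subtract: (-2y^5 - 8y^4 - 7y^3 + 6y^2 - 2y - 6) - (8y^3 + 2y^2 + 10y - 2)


Distribute the minus sign:
  (-2y^5 - 8y^4 - 7y^3 + 6y^2 - 2y - 6)
- (8y^3 + 2y^2 + 10y - 2)
Negate second polynomial: -8y^3 - 2y^2 - 10y + 2
Add: -2y^5 - 8y^4 - 15y^3 + 4y^2 - 12y - 4


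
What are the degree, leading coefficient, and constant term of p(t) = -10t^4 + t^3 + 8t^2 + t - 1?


Highest power of t is 4, with coefficient -10. Constant term is -1.
Degree = 4, leading coefficient = -10, constant term = -1


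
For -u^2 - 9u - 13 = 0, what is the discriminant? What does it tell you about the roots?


D = b^2 - 4ac = (-9)^2 - 4(-1)(-13) = 81 - 52 = 29
Since D > 0: two distinct irrational roots


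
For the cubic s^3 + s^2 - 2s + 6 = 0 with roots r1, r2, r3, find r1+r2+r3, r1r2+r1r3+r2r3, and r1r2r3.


Monic cubic s^3+bs^2+cs+d=0: sum=-b, pairwise sum=c, product=-d.
b=1, c=-2, d=6
r1+r2+r3 = -1
r1r2+r1r3+r2r3 = -2
r1r2r3 = -6


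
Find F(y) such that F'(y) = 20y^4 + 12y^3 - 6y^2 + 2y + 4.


Reverse power rule on each term:
  ∫ 20y^4 dy = 4y^5
  ∫ 12y^3 dy = 3y^4
  ∫ -6y^2 dy = -2y^3
  ∫ 2y dy = y^2
  ∫ 4 dy = 4y
F(y) = 4y^5 + 3y^4 - 2y^3 + y^2 + 4y + C


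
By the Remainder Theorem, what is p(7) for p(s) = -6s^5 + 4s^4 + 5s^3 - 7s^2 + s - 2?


By the Remainder Theorem, the remainder equals p(7):
  -6*(7)^5 = -100842
  4*(7)^4 = 9604
  5*(7)^3 = 1715
  -7*(7)^2 = -343
  1*(7)^1 = 7
  constant: -2
Sum: -100842 + 9604 + 1715 - 343 + 7 - 2 = -89861


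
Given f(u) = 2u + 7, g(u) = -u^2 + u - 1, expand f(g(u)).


Substitute g(u) into f:
f(g(u)) = 2*(-u^2 + u - 1) + 7
Expand and combine: -2u^2 + 2u + 5


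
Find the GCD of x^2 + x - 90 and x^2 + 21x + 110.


Factor each:
  x^2 + x - 90 = (x + 10)(x - 9)
  x^2 + 21x + 110 = (x + 10)(x + 11)
Common monic factor: x + 10


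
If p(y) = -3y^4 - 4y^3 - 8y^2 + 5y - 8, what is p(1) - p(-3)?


p(1) = -18
p(-3) = -230
p(1) - p(-3) = -18 + 230 = 212


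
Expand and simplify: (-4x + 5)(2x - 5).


Distribute each term of the first polynomial:
  (-4x)(2x - 5) = -8x^2 + 20x
  (5)(2x - 5) = 10x - 25
Sum: -8x^2 + 30x - 25


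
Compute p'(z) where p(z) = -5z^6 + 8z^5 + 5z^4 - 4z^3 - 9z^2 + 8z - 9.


Apply the power rule term by term:
  d/dz(-5z^6) = -30z^5
  d/dz(8z^5) = 40z^4
  d/dz(5z^4) = 20z^3
  d/dz(-4z^3) = -12z^2
  d/dz(-9z^2) = -18z
  d/dz(8z) = 8
  d/dz(-9) = 0
p'(z) = -30z^5 + 40z^4 + 20z^3 - 12z^2 - 18z + 8


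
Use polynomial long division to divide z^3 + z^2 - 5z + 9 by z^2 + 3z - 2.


(z^3 + z^2 - 5z + 9) / (z^2 + 3z - 2)
Step 1: z * (z^2 + 3z - 2) = z^3 + 3z^2 - 2z; subtract.
Step 2: -2 * (z^2 + 3z - 2) = -2z^2 - 6z + 4; subtract.
Quotient: z - 2, Remainder: 3z + 5


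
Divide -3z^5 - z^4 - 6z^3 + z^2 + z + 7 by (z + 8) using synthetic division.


Synthetic division with c = -8. Coefficients: -3, -1, -6, 1, 1, 7
Bring down -3.
  -3 * -8 = 24; 24 - 1 = 23
  23 * -8 = -184; -184 - 6 = -190
  -190 * -8 = 1520; 1520 + 1 = 1521
  1521 * -8 = -12168; -12168 + 1 = -12167
  -12167 * -8 = 97336; 97336 + 7 = 97343
Quotient: -3z^4 + 23z^3 - 190z^2 + 1521z - 12167, Remainder: 97343
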